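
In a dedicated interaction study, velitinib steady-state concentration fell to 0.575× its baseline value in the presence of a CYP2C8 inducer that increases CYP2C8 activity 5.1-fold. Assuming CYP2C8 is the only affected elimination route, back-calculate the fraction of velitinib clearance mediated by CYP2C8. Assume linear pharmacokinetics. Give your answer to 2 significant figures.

Let fm be the CYP2C8 fraction. New clearance relative to baseline = fm × 5.1 + (1 − fm).
Steady-state concentration ratio = 1 / (new CL fraction), so new CL fraction = 1 / 0.575 = 1.739.
fm × 5.1 + 1 − fm = 1.739  ⇒  fm × (5.1 − 1) = 0.7391  ⇒  fm = 0.18.

0.18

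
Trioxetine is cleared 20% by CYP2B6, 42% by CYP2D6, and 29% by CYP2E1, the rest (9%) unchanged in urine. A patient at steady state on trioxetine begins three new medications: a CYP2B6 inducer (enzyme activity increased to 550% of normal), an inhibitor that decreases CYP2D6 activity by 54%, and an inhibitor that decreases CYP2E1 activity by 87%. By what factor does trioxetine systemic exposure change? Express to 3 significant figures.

The CYP2B6 pathway (20% of clearance) rises to 5.5× activity: 0.2 × 5.5 = 1.1.
The CYP2D6 pathway (42% of clearance) falls to 0.46× activity: 0.42 × 0.46 = 0.1932.
The CYP2E1 pathway (29% of clearance) is reduced to 0.13× activity: 0.29 × 0.13 = 0.0377.
The remaining 9% of clearance is unaffected.
Relative clearance = 1.1 + 0.1932 + 0.0377 + 0.09 = 1.4209.
Because systemic exposure varies inversely with clearance, the combined effect is 1 / 1.4209 = 0.704.

0.704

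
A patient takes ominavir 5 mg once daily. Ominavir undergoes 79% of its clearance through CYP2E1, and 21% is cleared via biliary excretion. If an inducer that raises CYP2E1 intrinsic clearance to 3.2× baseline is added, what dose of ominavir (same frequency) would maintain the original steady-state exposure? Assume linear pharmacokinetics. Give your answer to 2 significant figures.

14 mg

The CYP2E1 pathway (79% of clearance) is boosted to 3.2× activity: 0.79 × 3.2 = 2.528.
The remaining 21% of clearance is unaffected.
Relative clearance = 2.528 + 0.21 = 2.738.
Css,avg = (dose rate)/CL, so holding Css fixed requires dose ∝ CL: 5 × 2.738 = 14 mg.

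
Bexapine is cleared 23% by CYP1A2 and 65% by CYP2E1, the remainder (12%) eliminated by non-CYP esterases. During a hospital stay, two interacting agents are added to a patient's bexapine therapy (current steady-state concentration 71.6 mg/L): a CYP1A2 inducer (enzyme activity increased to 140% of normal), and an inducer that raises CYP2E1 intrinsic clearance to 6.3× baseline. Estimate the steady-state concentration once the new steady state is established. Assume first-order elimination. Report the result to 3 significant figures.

The CYP1A2 pathway (23% of clearance) is boosted to 1.4× activity: 0.23 × 1.4 = 0.322.
The CYP2E1 pathway (65% of clearance) rises to 6.3× activity: 0.65 × 6.3 = 4.095.
The remaining 12% of clearance is unaffected.
CL_new/CL_old = 0.322 + 4.095 + 0.12 = 4.537.
Dividing the baseline by the relative clearance: 71.6 / 4.537 = 15.8 mg/L.

15.8 mg/L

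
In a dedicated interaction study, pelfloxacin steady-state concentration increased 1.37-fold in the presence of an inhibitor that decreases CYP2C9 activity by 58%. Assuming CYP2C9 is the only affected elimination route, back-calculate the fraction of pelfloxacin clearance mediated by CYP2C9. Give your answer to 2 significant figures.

CL'/CL = 1 / 1.37 = 0.7299
0.42·fm + (1 − fm) = 0.7299
fm = (0.7299 − 1) / (0.42 − 1) = 0.47

0.47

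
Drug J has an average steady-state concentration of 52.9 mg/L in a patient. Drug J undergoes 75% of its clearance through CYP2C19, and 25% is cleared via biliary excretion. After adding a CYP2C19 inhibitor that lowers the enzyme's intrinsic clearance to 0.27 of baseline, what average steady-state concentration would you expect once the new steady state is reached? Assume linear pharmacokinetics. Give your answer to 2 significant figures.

1.2 × 10² mg/L

The CYP2C19 pathway (75% of clearance) is reduced to 0.27× activity: 0.75 × 0.27 = 0.2025.
The remaining 25% of clearance is unaffected.
CL_new/CL_old = 0.2025 + 0.25 = 0.4525.
New average steady-state concentration = baseline ÷ relative clearance = 52.9 / 0.4525 = 1.2 × 10² mg/L.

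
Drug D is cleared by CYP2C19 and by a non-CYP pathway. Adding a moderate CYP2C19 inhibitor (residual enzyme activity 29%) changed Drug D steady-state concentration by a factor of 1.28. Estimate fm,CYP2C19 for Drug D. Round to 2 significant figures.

0.31

Let fm be the CYP2C19 fraction. New clearance relative to baseline = fm × 0.29 + (1 − fm).
Steady-state concentration ratio = 1 / (new CL fraction), so new CL fraction = 1 / 1.28 = 0.7812.
fm × 0.29 + 1 − fm = 0.7812  ⇒  fm × (0.29 − 1) = −0.2188  ⇒  fm = 0.31.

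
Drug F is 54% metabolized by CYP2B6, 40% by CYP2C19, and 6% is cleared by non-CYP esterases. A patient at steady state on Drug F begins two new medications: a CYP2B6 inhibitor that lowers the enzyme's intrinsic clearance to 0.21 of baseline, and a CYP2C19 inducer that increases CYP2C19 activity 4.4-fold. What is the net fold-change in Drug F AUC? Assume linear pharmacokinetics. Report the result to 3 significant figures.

0.517

CYP2B6: 0.54 × 0.21 = 0.1134
CYP2C19: 0.4 × 4.4 = 1.76
Other: 0.06 (unchanged)
New clearance relative to baseline: 0.1134 + 1.76 + 0.06 = 1.9334.
Because AUC varies inversely with clearance, the combined effect is 1 / 1.9334 = 0.517.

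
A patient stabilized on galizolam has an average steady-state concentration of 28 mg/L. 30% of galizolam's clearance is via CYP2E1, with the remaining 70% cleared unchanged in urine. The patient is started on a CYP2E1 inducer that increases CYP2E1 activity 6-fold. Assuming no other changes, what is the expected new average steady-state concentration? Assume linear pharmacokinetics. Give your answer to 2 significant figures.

The CYP2E1 pathway (30% of clearance) rises to 6× activity: 0.3 × 6 = 1.8.
Non-CYP routes (70%) are unchanged.
CL_new/CL_old = 1.8 + 0.7 = 2.5.
New average steady-state concentration = baseline ÷ relative clearance = 28 / 2.5 = 11 mg/L.

11 mg/L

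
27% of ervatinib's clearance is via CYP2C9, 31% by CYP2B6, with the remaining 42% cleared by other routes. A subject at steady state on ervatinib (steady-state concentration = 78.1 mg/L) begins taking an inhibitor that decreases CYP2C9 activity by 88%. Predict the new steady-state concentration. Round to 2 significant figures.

The CYP2C9 pathway (27% of clearance) is reduced to 0.12× activity: 0.27 × 0.12 = 0.0324.
CYP2B6 (31%) and the residual 42% are unaffected.
CL_new/CL_old = 0.0324 + 0.31 + 0.42 = 0.7624.
With dosing unchanged, steady-state concentration scales as 1/CL: 78.1 / 0.7624 = 1.0 × 10² mg/L.

1.0 × 10² mg/L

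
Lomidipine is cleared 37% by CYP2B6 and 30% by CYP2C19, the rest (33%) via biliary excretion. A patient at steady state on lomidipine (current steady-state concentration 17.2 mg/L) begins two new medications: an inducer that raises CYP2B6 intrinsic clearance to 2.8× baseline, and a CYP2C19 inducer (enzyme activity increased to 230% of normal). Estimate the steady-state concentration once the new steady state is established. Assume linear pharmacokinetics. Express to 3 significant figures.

8.37 mg/L

The CYP2B6 pathway (37% of clearance) rises to 2.8× activity: 0.37 × 2.8 = 1.036.
The CYP2C19 pathway (30% of clearance) is boosted to 2.3× activity: 0.3 × 2.3 = 0.69.
Non-CYP routes (33%) are unchanged.
CL_new/CL_old = 1.036 + 0.69 + 0.33 = 2.056.
Steady-state concentration ∝ 1/CL: new value = 17.2 / 2.056 = 8.37 mg/L.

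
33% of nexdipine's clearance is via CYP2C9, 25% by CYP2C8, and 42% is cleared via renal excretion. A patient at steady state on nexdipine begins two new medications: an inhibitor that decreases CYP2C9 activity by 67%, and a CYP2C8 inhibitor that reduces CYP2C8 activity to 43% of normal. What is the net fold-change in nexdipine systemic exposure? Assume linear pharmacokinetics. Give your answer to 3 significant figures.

The CYP2C9 pathway (33% of clearance) drops to 0.33× activity: 0.33 × 0.33 = 0.1089.
The CYP2C8 pathway (25% of clearance) drops to 0.43× activity: 0.25 × 0.43 = 0.1075.
Non-CYP routes (42%) are unchanged.
New clearance relative to baseline: 0.1089 + 0.1075 + 0.42 = 0.6364.
Because systemic exposure varies inversely with clearance, the combined effect is 1 / 0.6364 = 1.57.

1.57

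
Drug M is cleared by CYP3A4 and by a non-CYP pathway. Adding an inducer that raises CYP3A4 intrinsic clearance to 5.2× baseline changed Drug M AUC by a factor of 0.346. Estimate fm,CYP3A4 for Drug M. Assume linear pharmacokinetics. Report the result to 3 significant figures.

CL'/CL = 1 / 0.346 = 2.89
5.2·fm + (1 − fm) = 2.89
fm = (2.89 − 1) / (5.2 − 1) = 0.450

0.450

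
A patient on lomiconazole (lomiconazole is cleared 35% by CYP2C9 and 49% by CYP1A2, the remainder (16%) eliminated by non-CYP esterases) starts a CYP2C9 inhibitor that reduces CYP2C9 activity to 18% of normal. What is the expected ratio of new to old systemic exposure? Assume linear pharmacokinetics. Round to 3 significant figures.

CYP2C9: 0.35 × 0.18 = 0.063
CYP1A2: 0.49 (unchanged)
Other: 0.16 (unchanged)
Relative clearance = 0.063 + 0.49 + 0.16 = 0.713.
Since systemic exposure ∝ 1/CL, the ratio is 1 / 0.713 = 1.40.

1.40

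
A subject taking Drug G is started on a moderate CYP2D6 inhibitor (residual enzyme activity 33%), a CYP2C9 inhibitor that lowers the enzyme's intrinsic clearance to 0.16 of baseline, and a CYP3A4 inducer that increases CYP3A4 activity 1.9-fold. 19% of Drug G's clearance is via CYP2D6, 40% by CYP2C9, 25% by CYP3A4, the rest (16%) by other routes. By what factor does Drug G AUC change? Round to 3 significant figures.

1.31

The CYP2D6 pathway (19% of clearance) drops to 0.33× activity: 0.19 × 0.33 = 0.0627.
The CYP2C9 pathway (40% of clearance) falls to 0.16× activity: 0.4 × 0.16 = 0.064.
The CYP3A4 pathway (25% of clearance) rises to 1.9× activity: 0.25 × 1.9 = 0.475.
Non-CYP routes (16%) are unchanged.
New clearance relative to baseline: 0.0627 + 0.064 + 0.475 + 0.16 = 0.7617.
Because AUC varies inversely with clearance, the combined effect is 1 / 0.7617 = 1.31.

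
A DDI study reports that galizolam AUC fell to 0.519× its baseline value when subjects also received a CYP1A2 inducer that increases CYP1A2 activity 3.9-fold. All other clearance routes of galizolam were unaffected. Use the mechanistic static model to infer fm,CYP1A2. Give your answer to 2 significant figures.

Let fm be the CYP1A2 fraction. New clearance relative to baseline = fm × 3.9 + (1 − fm).
AUC ratio = 1 / (new CL fraction), so new CL fraction = 1 / 0.519 = 1.927.
fm × 3.9 + 1 − fm = 1.927  ⇒  fm × (3.9 − 1) = 0.9268  ⇒  fm = 0.32.

0.32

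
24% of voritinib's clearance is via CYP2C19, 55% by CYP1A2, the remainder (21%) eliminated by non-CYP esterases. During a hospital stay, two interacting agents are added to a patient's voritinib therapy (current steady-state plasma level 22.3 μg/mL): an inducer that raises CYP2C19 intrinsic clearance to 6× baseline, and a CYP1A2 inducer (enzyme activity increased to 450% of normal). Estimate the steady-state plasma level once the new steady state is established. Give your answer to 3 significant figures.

5.41 μg/mL

The CYP2C19 pathway (24% of clearance) is boosted to 6× activity: 0.24 × 6 = 1.44.
The CYP1A2 pathway (55% of clearance) increases to 4.5× activity: 0.55 × 4.5 = 2.475.
The remaining 21% of clearance is unaffected.
New clearance relative to baseline: 1.44 + 2.475 + 0.21 = 4.125.
Dividing the baseline by the relative clearance: 22.3 / 4.125 = 5.41 μg/mL.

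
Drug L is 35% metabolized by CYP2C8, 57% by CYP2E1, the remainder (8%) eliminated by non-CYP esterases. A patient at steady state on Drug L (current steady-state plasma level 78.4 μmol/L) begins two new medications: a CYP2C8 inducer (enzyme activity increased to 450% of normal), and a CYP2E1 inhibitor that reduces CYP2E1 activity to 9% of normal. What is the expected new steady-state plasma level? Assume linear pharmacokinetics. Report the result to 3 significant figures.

45.9 μmol/L

CYP2C8: 0.35 × 4.5 = 1.575
CYP2E1: 0.57 × 0.09 = 0.0513
Other: 0.08 (unchanged)
Relative clearance = 1.575 + 0.0513 + 0.08 = 1.7063.
Dividing the baseline by the relative clearance: 78.4 / 1.7063 = 45.9 μmol/L.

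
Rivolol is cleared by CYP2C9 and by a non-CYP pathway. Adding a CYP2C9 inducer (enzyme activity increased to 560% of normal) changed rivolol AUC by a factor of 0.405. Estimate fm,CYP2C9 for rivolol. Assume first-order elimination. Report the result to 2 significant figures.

0.32

CL'/CL = 1 / 0.405 = 2.469
5.6·fm + (1 − fm) = 2.469
fm = (2.469 − 1) / (5.6 − 1) = 0.32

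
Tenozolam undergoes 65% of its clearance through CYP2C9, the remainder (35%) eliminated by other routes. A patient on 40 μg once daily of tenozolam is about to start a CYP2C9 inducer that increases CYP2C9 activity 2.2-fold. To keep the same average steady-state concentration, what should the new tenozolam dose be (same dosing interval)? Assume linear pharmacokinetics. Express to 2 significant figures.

71 μg

CYP2C9: 0.65 × 2.2 = 1.43
Other: 0.35 (unchanged)
CL_new/CL_old = 1.43 + 0.35 = 1.78.
Exposure is unchanged when dose changes in proportion to clearance. New dose = 40 μg × 1.78 = 71 μg.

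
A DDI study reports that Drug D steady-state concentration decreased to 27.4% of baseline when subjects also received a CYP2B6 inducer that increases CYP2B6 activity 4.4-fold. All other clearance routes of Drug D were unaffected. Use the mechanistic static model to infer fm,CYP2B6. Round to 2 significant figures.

Call the CYP2B6 fraction fm. After the interaction, CL_new/CL_old = fm × 4.4 + (1 − fm).
Steady-state concentration ratio = 1 / (new CL fraction), so new CL fraction = 1 / 0.274 = 3.65.
fm × 4.4 + 1 − fm = 3.65  ⇒  fm × (4.4 − 1) = 2.65  ⇒  fm = 0.78.

0.78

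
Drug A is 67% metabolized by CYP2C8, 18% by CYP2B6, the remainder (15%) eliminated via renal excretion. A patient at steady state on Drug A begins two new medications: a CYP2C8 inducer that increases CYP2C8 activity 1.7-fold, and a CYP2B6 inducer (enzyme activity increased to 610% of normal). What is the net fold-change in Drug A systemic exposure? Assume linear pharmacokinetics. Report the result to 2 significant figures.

The CYP2C8 pathway (67% of clearance) increases to 1.7× activity: 0.67 × 1.7 = 1.139.
The CYP2B6 pathway (18% of clearance) increases to 6.1× activity: 0.18 × 6.1 = 1.098.
Non-CYP routes (15%) are unchanged.
New clearance relative to baseline: 1.139 + 1.098 + 0.15 = 2.387.
Systemic exposure ∝ 1/CL: fold-change = 1 / 2.387 = 0.42.

0.42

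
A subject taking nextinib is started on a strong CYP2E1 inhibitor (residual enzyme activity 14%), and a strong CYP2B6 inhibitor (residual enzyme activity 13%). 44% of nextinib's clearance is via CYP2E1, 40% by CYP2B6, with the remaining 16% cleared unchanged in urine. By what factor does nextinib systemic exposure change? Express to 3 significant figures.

CYP2E1: 0.44 × 0.14 = 0.0616
CYP2B6: 0.4 × 0.13 = 0.052
Other: 0.16 (unchanged)
CL_new/CL_old = 0.0616 + 0.052 + 0.16 = 0.2736.
Systemic exposure ∝ 1/CL: fold-change = 1 / 0.2736 = 3.65.

3.65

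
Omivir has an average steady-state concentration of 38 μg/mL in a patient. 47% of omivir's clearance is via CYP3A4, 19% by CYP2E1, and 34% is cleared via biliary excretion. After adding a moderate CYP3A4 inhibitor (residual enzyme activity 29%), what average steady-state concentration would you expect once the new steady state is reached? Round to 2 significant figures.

57 μg/mL

CYP3A4: 0.47 × 0.29 = 0.1363
CYP2E1: 0.19 (unchanged)
Other: 0.34 (unchanged)
CL_new/CL_old = 0.1363 + 0.19 + 0.34 = 0.6663.
New average steady-state concentration = baseline ÷ relative clearance = 38 / 0.6663 = 57 μg/mL.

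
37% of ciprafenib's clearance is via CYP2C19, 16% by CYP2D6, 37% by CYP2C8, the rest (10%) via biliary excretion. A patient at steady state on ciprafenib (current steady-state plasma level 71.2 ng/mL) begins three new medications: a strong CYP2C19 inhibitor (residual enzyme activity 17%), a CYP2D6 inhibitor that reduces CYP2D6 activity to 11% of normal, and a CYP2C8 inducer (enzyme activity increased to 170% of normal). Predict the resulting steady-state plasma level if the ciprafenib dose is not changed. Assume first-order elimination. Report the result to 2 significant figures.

CYP2C19: 0.37 × 0.17 = 0.0629
CYP2D6: 0.16 × 0.11 = 0.0176
CYP2C8: 0.37 × 1.7 = 0.629
Other: 0.1 (unchanged)
CL_new/CL_old = 0.0629 + 0.0176 + 0.629 + 0.1 = 0.8095.
New steady-state plasma level = 71.2 / 0.8095 = 88 ng/mL (concentration scales inversely with clearance).

88 ng/mL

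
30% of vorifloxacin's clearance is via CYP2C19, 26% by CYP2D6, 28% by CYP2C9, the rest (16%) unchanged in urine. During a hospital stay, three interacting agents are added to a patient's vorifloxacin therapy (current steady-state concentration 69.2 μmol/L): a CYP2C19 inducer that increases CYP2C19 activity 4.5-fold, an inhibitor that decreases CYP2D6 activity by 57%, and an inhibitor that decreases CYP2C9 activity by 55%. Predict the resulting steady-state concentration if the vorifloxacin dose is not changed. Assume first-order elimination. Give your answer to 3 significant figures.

The CYP2C19 pathway (30% of clearance) rises to 4.5× activity: 0.3 × 4.5 = 1.35.
The CYP2D6 pathway (26% of clearance) is reduced to 0.43× activity: 0.26 × 0.43 = 0.1118.
The CYP2C9 pathway (28% of clearance) falls to 0.45× activity: 0.28 × 0.45 = 0.126.
Non-CYP routes (16%) are unchanged.
CL_new/CL_old = 1.35 + 0.1118 + 0.126 + 0.16 = 1.7478.
New steady-state concentration = 69.2 / 1.7478 = 39.6 μmol/L (concentration scales inversely with clearance).

39.6 μmol/L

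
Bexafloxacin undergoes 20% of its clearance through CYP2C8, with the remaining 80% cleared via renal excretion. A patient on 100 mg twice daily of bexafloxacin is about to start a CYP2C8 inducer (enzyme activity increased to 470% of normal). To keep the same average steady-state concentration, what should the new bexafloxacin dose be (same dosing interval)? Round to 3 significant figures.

CYP2C8: 0.2 × 4.7 = 0.94
Other: 0.8 (unchanged)
CL_new/CL_old = 0.94 + 0.8 = 1.74.
Exposure is unchanged when dose changes in proportion to clearance. New dose = 100 mg × 1.74 = 174 mg.

174 mg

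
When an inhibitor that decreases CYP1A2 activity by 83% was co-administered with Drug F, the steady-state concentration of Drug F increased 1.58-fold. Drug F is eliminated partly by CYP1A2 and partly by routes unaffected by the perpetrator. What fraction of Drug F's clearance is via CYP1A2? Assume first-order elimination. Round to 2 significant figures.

0.44

CL'/CL = 1 / 1.58 = 0.6329
0.17·fm + (1 − fm) = 0.6329
fm = (0.6329 − 1) / (0.17 − 1) = 0.44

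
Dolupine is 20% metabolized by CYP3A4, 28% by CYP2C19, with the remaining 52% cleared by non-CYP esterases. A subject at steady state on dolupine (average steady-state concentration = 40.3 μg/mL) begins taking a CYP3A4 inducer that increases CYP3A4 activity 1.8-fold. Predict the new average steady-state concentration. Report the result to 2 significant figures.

35 μg/mL

CYP3A4: 0.2 × 1.8 = 0.36
CYP2C19: 0.28 (unchanged)
Other: 0.52 (unchanged)
CL_new/CL_old = 0.36 + 0.28 + 0.52 = 1.16.
Average steady-state concentration ∝ 1/CL, so new value = 40.3 / 1.16 = 35 μg/mL.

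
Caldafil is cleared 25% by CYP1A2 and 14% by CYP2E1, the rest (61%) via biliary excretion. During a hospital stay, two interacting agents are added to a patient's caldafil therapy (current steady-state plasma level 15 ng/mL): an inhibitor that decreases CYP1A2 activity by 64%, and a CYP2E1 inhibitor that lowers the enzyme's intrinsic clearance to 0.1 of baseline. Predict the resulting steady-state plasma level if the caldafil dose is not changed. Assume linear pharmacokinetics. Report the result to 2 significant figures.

21 ng/mL

CYP1A2: 0.25 × 0.36 = 0.09
CYP2E1: 0.14 × 0.1 = 0.014
Other: 0.61 (unchanged)
Relative clearance = 0.09 + 0.014 + 0.61 = 0.714.
Dividing the baseline by the relative clearance: 15 / 0.714 = 21 ng/mL.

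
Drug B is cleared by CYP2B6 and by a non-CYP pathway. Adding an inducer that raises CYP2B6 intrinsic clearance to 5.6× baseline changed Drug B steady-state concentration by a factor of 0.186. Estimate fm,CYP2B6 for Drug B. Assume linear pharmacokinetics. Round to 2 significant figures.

0.95

CL'/CL = 1 / 0.186 = 5.376
5.6·fm + (1 − fm) = 5.376
fm = (5.376 − 1) / (5.6 − 1) = 0.95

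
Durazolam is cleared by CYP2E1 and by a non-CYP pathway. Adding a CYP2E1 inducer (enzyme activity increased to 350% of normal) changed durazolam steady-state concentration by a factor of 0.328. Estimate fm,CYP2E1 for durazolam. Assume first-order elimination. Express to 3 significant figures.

Let x = fm,CYP2E1. Because steady-state concentration ∝ 1/CL, relative clearance rose to 1/0.328 = 3.049.
Setting x·3.5 + (1 − x) = 3.049 and solving: x = (3.049 − 1)/(3.5 − 1) = 0.820.

0.820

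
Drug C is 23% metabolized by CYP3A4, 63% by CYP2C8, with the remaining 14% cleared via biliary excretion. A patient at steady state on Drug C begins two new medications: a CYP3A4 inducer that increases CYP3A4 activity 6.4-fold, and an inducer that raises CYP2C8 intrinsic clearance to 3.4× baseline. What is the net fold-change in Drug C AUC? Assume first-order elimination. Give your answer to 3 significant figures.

The CYP3A4 pathway (23% of clearance) increases to 6.4× activity: 0.23 × 6.4 = 1.472.
The CYP2C8 pathway (63% of clearance) increases to 3.4× activity: 0.63 × 3.4 = 2.142.
Non-CYP routes (14%) are unchanged.
Relative clearance = 1.472 + 2.142 + 0.14 = 3.754.
Net AUC ratio = 1 / 3.754 = 0.266.

0.266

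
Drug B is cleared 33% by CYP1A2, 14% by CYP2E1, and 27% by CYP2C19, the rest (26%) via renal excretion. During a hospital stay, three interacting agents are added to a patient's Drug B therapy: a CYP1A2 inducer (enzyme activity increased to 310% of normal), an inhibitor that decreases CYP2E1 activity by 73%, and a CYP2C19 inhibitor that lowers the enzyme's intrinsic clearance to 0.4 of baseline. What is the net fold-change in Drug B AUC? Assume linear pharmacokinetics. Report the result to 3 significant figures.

0.700

The CYP1A2 pathway (33% of clearance) increases to 3.1× activity: 0.33 × 3.1 = 1.023.
The CYP2E1 pathway (14% of clearance) drops to 0.27× activity: 0.14 × 0.27 = 0.0378.
The CYP2C19 pathway (27% of clearance) falls to 0.4× activity: 0.27 × 0.4 = 0.108.
Non-CYP routes (26%) are unchanged.
Relative clearance = 1.023 + 0.0378 + 0.108 + 0.26 = 1.4288.
Because AUC varies inversely with clearance, the combined effect is 1 / 1.4288 = 0.700.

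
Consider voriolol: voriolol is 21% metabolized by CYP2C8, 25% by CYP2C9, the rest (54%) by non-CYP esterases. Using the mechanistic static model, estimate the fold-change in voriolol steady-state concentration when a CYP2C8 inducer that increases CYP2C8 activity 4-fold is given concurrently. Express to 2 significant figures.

0.61

The CYP2C8 pathway (21% of clearance) increases to 4× activity: 0.21 × 4 = 0.84.
CYP2C9 (25%) and the residual 54% are unaffected.
New clearance relative to baseline: 0.84 + 0.25 + 0.54 = 1.63.
Steady-state concentration is inversely proportional to clearance, so the fold-change is 1 / 1.63 = 0.61.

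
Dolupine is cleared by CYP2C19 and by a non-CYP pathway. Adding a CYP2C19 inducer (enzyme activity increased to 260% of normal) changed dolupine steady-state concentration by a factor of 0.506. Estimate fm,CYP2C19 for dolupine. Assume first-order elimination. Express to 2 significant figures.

Let x = fm,CYP2C19. Because steady-state concentration ∝ 1/CL, relative clearance rose to 1/0.506 = 1.976.
Only the CYP2C19 route changed, so 1.976 = x·2.6 + (1 − x), giving x = 0.61.

0.61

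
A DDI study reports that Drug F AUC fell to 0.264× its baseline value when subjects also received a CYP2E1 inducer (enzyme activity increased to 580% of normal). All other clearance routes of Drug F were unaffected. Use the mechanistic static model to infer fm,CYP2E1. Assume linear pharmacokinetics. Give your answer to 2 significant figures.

Let fm be the CYP2E1 fraction. New clearance relative to baseline = fm × 5.8 + (1 − fm).
AUC ratio = 1 / (new CL fraction), so new CL fraction = 1 / 0.264 = 3.788.
fm × 5.8 + 1 − fm = 3.788  ⇒  fm × (5.8 − 1) = 2.788  ⇒  fm = 0.58.

0.58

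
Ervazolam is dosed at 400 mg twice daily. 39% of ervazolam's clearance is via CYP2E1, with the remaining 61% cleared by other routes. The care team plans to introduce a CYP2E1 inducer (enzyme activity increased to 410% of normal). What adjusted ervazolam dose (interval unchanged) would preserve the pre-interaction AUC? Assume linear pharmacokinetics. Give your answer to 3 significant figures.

884 mg

The CYP2E1 pathway (39% of clearance) is boosted to 4.1× activity: 0.39 × 4.1 = 1.599.
Non-CYP routes (61%) are unchanged.
CL_new/CL_old = 1.599 + 0.61 = 2.209.
Css,avg = (dose rate)/CL, so holding Css fixed requires dose ∝ CL: 400 × 2.209 = 884 mg.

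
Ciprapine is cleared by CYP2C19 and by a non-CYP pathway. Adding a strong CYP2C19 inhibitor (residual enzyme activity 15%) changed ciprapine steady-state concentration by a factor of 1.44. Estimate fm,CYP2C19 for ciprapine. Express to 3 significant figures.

Write x for the fraction cleared via CYP2C19. The observed steady-state concentration change means clearance fell to 1/1.44 = 0.6944 of baseline.
Only the CYP2C19 route changed, so 0.6944 = x·0.15 + (1 − x), giving x = 0.359.

0.359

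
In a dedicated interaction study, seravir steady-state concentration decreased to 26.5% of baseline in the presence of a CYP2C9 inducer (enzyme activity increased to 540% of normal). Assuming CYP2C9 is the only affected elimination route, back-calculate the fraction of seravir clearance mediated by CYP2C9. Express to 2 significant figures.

CL'/CL = 1 / 0.265 = 3.774
5.4·fm + (1 − fm) = 3.774
fm = (3.774 − 1) / (5.4 − 1) = 0.63

0.63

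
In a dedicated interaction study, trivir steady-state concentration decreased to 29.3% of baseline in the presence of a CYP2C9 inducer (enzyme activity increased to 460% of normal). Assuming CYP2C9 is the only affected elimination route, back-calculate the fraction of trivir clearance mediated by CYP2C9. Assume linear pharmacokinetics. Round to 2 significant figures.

CL'/CL = 1 / 0.293 = 3.413
4.6·fm + (1 − fm) = 3.413
fm = (3.413 − 1) / (4.6 − 1) = 0.67

0.67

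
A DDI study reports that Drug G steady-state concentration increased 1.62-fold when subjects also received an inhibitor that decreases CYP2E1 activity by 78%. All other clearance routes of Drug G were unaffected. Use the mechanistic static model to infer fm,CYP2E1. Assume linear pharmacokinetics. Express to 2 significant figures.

0.49

CL'/CL = 1 / 1.62 = 0.6173
0.22·fm + (1 − fm) = 0.6173
fm = (0.6173 − 1) / (0.22 − 1) = 0.49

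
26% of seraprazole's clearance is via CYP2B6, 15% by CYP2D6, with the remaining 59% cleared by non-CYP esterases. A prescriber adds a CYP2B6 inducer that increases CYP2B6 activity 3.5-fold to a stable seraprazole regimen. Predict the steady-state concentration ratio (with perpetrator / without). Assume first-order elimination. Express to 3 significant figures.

0.606

CYP2B6: 0.26 × 3.5 = 0.91
CYP2D6: 0.15 (unchanged)
Other: 0.59 (unchanged)
New clearance relative to baseline: 0.91 + 0.15 + 0.59 = 1.65.
Steady-state concentration ratio = CL_old/CL_new = 1 / 1.65 = 0.606.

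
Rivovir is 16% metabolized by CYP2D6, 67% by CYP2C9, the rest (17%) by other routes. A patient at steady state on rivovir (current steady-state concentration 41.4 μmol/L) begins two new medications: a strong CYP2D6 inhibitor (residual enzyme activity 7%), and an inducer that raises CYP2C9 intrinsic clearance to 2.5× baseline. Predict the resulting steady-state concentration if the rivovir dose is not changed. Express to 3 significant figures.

22.3 μmol/L

The CYP2D6 pathway (16% of clearance) drops to 0.07× activity: 0.16 × 0.07 = 0.0112.
The CYP2C9 pathway (67% of clearance) is boosted to 2.5× activity: 0.67 × 2.5 = 1.675.
The remaining 17% of clearance is unaffected.
Relative clearance = 0.0112 + 1.675 + 0.17 = 1.8562.
Dividing the baseline by the relative clearance: 41.4 / 1.8562 = 22.3 μmol/L.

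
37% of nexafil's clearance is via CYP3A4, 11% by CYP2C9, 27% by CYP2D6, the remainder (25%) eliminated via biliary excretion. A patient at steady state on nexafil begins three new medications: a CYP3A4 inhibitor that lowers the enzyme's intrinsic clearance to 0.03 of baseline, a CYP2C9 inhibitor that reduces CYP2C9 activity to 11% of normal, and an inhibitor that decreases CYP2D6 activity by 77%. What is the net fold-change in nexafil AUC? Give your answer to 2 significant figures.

3.0

The CYP3A4 pathway (37% of clearance) drops to 0.03× activity: 0.37 × 0.03 = 0.0111.
The CYP2C9 pathway (11% of clearance) is reduced to 0.11× activity: 0.11 × 0.11 = 0.0121.
The CYP2D6 pathway (27% of clearance) drops to 0.23× activity: 0.27 × 0.23 = 0.0621.
The remaining 25% of clearance is unaffected.
CL_new/CL_old = 0.0111 + 0.0121 + 0.0621 + 0.25 = 0.3353.
AUC ∝ 1/CL: fold-change = 1 / 0.3353 = 3.0.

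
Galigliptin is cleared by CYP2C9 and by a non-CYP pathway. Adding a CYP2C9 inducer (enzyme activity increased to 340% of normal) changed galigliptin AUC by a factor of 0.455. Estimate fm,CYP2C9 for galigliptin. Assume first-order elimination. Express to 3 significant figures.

Call the CYP2C9 fraction fm. After the interaction, CL_new/CL_old = fm × 3.4 + (1 − fm).
AUC ratio = 1 / (new CL fraction), so new CL fraction = 1 / 0.455 = 2.198.
fm × 3.4 + 1 − fm = 2.198  ⇒  fm × (3.4 − 1) = 1.198  ⇒  fm = 0.499.

0.499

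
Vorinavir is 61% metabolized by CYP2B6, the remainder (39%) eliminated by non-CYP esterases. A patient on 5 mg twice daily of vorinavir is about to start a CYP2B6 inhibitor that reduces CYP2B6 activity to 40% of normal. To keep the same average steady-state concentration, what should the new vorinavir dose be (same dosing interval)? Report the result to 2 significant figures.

3.2 mg

The CYP2B6 pathway (61% of clearance) drops to 0.4× activity: 0.61 × 0.4 = 0.244.
The remaining 39% of clearance is unaffected.
CL_new/CL_old = 0.244 + 0.39 = 0.634.
Css,avg = (dose rate)/CL, so holding Css fixed requires dose ∝ CL: 5 × 0.634 = 3.2 mg.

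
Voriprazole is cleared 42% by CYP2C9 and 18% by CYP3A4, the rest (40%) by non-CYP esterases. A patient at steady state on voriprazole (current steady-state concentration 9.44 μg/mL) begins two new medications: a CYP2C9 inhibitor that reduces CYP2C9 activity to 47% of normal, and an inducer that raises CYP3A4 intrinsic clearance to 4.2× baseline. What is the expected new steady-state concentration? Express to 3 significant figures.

The CYP2C9 pathway (42% of clearance) falls to 0.47× activity: 0.42 × 0.47 = 0.1974.
The CYP3A4 pathway (18% of clearance) is boosted to 4.2× activity: 0.18 × 4.2 = 0.756.
The remaining 40% of clearance is unaffected.
New clearance relative to baseline: 0.1974 + 0.756 + 0.4 = 1.3534.
New steady-state concentration = 9.44 / 1.3534 = 6.98 μg/mL (concentration scales inversely with clearance).

6.98 μg/mL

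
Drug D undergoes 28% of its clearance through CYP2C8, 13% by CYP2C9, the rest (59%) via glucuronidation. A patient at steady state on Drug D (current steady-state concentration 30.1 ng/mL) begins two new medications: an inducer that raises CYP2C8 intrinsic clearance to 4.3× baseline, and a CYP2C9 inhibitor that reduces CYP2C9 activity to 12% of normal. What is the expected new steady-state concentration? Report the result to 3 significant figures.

16.6 ng/mL

The CYP2C8 pathway (28% of clearance) rises to 4.3× activity: 0.28 × 4.3 = 1.204.
The CYP2C9 pathway (13% of clearance) falls to 0.12× activity: 0.13 × 0.12 = 0.0156.
The remaining 59% of clearance is unaffected.
Relative clearance = 1.204 + 0.0156 + 0.59 = 1.8096.
Steady-state concentration ∝ 1/CL: new value = 30.1 / 1.8096 = 16.6 ng/mL.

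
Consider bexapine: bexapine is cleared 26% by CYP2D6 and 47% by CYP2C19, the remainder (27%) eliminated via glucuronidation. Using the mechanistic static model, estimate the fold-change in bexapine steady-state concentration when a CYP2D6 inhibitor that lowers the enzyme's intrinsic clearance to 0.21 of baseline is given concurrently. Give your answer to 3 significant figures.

The CYP2D6 pathway (26% of clearance) drops to 0.21× activity: 0.26 × 0.21 = 0.0546.
CYP2C19 (47%) and the residual 27% are unaffected.
CL_new/CL_old = 0.0546 + 0.47 + 0.27 = 0.7946.
Steady-state concentration is inversely proportional to clearance, so the fold-change is 1 / 0.7946 = 1.26.

1.26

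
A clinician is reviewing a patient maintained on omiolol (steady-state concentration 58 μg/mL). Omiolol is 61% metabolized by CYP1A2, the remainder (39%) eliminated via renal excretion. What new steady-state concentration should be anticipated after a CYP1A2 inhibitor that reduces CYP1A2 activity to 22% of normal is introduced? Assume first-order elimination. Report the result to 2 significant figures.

1.1 × 10² μg/mL

The CYP1A2 pathway (61% of clearance) drops to 0.22× activity: 0.61 × 0.22 = 0.1342.
The remaining 39% of clearance is unaffected.
CL_new/CL_old = 0.1342 + 0.39 = 0.5242.
New steady-state concentration = baseline ÷ relative clearance = 58 / 0.5242 = 1.1 × 10² μg/mL.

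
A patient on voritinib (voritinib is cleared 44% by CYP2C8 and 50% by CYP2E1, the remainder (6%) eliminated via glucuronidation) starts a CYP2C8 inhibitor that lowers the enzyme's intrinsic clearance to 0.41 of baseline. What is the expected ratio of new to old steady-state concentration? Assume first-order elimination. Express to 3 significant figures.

1.35

CYP2C8: 0.44 × 0.41 = 0.1804
CYP2E1: 0.5 (unchanged)
Other: 0.06 (unchanged)
New clearance relative to baseline: 0.1804 + 0.5 + 0.06 = 0.7404.
Since steady-state concentration ∝ 1/CL, the ratio is 1 / 0.7404 = 1.35.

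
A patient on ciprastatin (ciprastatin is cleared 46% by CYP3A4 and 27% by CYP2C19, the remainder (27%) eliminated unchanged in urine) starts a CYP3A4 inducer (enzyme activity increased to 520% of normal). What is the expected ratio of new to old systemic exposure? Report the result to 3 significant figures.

0.341

CYP3A4: 0.46 × 5.2 = 2.392
CYP2C19: 0.27 (unchanged)
Other: 0.27 (unchanged)
Relative clearance = 2.392 + 0.27 + 0.27 = 2.932.
Systemic exposure ratio = CL_old/CL_new = 1 / 2.932 = 0.341.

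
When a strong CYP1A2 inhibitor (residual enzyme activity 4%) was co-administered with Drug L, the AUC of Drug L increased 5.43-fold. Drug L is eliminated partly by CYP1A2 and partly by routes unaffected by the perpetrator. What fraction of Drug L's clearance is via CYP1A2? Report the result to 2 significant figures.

CL'/CL = 1 / 5.43 = 0.1842
0.04·fm + (1 − fm) = 0.1842
fm = (0.1842 − 1) / (0.04 − 1) = 0.85

0.85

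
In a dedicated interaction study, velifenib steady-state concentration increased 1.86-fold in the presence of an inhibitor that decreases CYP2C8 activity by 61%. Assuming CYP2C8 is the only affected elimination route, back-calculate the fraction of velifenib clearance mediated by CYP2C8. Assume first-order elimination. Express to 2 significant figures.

0.76

CL'/CL = 1 / 1.86 = 0.5376
0.39·fm + (1 − fm) = 0.5376
fm = (0.5376 − 1) / (0.39 − 1) = 0.76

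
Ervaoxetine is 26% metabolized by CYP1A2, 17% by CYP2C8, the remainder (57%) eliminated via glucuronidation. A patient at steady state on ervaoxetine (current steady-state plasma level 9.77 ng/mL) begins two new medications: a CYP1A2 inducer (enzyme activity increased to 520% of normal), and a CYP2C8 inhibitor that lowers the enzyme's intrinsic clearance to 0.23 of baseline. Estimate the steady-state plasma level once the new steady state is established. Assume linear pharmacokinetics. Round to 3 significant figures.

CYP1A2: 0.26 × 5.2 = 1.352
CYP2C8: 0.17 × 0.23 = 0.0391
Other: 0.57 (unchanged)
New clearance relative to baseline: 1.352 + 0.0391 + 0.57 = 1.9611.
Steady-state plasma level ∝ 1/CL: new value = 9.77 / 1.9611 = 4.98 ng/mL.

4.98 ng/mL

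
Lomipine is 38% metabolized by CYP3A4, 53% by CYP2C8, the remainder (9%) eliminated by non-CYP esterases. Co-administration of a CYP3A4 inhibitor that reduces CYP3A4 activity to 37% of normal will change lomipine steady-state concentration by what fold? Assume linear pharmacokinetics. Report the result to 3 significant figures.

The CYP3A4 pathway (38% of clearance) is reduced to 0.37× activity: 0.38 × 0.37 = 0.1406.
CYP2C8 (53%) and the residual 9% are unaffected.
Relative clearance = 0.1406 + 0.53 + 0.09 = 0.7606.
Steady-state concentration ratio = CL_old/CL_new = 1 / 0.7606 = 1.31.

1.31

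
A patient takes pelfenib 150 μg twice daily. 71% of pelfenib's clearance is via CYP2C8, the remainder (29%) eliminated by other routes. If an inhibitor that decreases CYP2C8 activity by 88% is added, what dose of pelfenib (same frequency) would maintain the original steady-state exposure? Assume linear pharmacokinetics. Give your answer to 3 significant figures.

56.3 μg

The CYP2C8 pathway (71% of clearance) is reduced to 0.12× activity: 0.71 × 0.12 = 0.0852.
Non-CYP routes (29%) are unchanged.
CL_new/CL_old = 0.0852 + 0.29 = 0.3752.
To maintain the same steady-state level, dose must scale with clearance: new dose = 150 × 0.3752 = 56.3 μg.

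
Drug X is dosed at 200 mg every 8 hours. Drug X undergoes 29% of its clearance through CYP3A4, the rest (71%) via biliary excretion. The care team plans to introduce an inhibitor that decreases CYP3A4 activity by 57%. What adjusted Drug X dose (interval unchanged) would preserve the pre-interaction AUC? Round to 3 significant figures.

167 mg

The CYP3A4 pathway (29% of clearance) falls to 0.43× activity: 0.29 × 0.43 = 0.1247.
Non-CYP routes (71%) are unchanged.
Relative clearance = 0.1247 + 0.71 = 0.8347.
Css,avg = (dose rate)/CL, so holding Css fixed requires dose ∝ CL: 200 × 0.8347 = 167 mg.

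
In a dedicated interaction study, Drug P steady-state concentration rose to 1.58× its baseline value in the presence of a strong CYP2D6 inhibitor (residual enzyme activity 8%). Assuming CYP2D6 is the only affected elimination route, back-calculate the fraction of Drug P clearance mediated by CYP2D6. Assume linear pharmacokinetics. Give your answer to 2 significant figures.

0.40

Let x = fm,CYP2D6. Because steady-state concentration ∝ 1/CL, relative clearance fell to 1/1.58 = 0.6329.
Setting x·0.08 + (1 − x) = 0.6329 and solving: x = (0.6329 − 1)/(0.08 − 1) = 0.40.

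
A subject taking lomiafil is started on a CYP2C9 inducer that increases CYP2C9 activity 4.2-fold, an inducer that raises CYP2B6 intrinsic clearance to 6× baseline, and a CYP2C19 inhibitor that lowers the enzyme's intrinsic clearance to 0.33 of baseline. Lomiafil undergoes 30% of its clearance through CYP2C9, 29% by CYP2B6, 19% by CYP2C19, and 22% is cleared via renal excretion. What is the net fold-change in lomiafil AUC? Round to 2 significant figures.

The CYP2C9 pathway (30% of clearance) increases to 4.2× activity: 0.3 × 4.2 = 1.26.
The CYP2B6 pathway (29% of clearance) increases to 6× activity: 0.29 × 6 = 1.74.
The CYP2C19 pathway (19% of clearance) drops to 0.33× activity: 0.19 × 0.33 = 0.0627.
The remaining 22% of clearance is unaffected.
Relative clearance = 1.26 + 1.74 + 0.0627 + 0.22 = 3.2827.
Net AUC ratio = 1 / 3.2827 = 0.30.

0.30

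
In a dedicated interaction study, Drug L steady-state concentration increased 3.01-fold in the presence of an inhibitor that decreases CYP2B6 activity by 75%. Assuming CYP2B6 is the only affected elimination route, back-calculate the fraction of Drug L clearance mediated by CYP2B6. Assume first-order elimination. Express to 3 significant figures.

Call the CYP2B6 fraction fm. After the interaction, CL_new/CL_old = fm × 0.25 + (1 − fm).
Steady-state concentration ratio = 1 / (new CL fraction), so new CL fraction = 1 / 3.01 = 0.3322.
fm × 0.25 + 1 − fm = 0.3322  ⇒  fm × (0.25 − 1) = −0.6678  ⇒  fm = 0.890.

0.890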